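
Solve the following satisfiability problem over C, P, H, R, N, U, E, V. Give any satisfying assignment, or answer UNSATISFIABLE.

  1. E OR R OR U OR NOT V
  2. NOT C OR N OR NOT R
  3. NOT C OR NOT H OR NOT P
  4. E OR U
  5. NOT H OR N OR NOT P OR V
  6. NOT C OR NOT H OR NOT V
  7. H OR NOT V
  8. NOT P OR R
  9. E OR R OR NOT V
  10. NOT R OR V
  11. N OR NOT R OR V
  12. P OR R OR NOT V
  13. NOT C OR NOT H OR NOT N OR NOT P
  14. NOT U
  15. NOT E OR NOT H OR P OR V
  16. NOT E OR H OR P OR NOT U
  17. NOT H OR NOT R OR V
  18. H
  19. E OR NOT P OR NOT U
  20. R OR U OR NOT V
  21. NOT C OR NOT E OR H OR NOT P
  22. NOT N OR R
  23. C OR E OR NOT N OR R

C = False, P = False, H = True, R = True, N = True, U = False, E = True, V = True

Unit clause (NOT U) forces U = False.
Unit clause (H) forces H = True.
In (E OR U) only E is left, so E = True.
Try C = True:
  (NOT C OR NOT H OR NOT P) forces P = False.
  (NOT C OR NOT H OR NOT V) forces V = False.
  clause (NOT E OR NOT H OR P OR V) is falsified — backtrack.
So C = False.
Set P = False.
  then (NOT E OR NOT H OR P OR V) forces V = True.
  then (R OR U OR NOT V) forces R = True.
Set N = True.
All clauses satisfied.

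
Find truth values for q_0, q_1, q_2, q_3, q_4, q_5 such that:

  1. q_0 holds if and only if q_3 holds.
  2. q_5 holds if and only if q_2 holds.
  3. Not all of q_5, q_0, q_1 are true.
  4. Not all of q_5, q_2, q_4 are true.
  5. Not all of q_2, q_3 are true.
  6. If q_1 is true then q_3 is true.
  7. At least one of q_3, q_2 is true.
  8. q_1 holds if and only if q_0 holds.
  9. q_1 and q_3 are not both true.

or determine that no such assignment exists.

q_0=F; q_1=F; q_2=T; q_3=F; q_4=F; q_5=T

  (1) q_0=F, q_3=F — same ✓
  (2) q_5=T, q_2=T — same ✓
  (3) {q_5, q_0, q_1}: 1/3 true — not all ✓
  (4) {q_5, q_2, q_4}: 2/3 true — not all ✓
  (5) {q_2, q_3}: 1/2 true — not all ✓
  (6) q_1=F ⇒ q_3: vacuous ✓
  (7) {q_3, q_2}: 1 true — at least one ✓
  (8) q_1=F, q_0=F — same ✓
  (9) q_1=F, q_3=F — not both ✓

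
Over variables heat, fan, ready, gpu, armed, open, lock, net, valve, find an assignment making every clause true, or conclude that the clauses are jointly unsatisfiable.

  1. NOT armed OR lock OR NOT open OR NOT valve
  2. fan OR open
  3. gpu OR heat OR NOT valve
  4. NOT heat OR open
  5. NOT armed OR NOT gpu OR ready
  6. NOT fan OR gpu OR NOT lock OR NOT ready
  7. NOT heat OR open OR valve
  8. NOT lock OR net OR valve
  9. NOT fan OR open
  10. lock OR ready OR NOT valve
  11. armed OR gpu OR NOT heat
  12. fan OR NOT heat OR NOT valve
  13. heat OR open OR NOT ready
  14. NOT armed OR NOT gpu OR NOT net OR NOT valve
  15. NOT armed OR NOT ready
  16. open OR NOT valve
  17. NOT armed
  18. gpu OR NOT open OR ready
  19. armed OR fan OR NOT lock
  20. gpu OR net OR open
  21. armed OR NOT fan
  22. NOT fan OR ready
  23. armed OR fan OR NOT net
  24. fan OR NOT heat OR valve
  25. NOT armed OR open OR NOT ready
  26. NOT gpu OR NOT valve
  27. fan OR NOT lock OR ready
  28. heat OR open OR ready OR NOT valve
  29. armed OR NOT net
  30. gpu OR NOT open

heat: False, fan: False, ready: True, gpu: True, armed: False, open: True, lock: False, net: False, valve: False

Unit clause (NOT armed) forces armed = False.
In (armed OR NOT fan) only NOT fan is left, so fan = False.
In (armed OR fan OR NOT net) only NOT net is left, so net = False.
In (fan OR open) only open is left, so open = True.
In (armed OR fan OR NOT lock) only NOT lock is left, so lock = False.
In (gpu OR NOT open) only gpu is left, so gpu = True.
In (NOT gpu OR NOT valve) only NOT valve is left, so valve = False.
In (fan OR NOT heat OR valve) only NOT heat is left, so heat = False.
Set ready = True.
All clauses satisfied.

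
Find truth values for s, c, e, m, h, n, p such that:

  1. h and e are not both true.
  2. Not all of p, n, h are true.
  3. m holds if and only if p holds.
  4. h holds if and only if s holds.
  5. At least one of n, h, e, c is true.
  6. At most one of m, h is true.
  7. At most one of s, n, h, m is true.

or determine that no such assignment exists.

s: False; c: False; e: True; m: False; h: False; n: False; p: False

  (1) h=F, e=T — not both ✓
  (2) {p, n, h}: 0/3 true — not all ✓
  (3) m=F, p=F — same ✓
  (4) h=F, s=F — same ✓
  (5) {n, h, e, c}: 1 true — at least one ✓
  (6) {m, h}: 0 true — at most one ✓
  (7) {s, n, h, m}: 0 true — at most one ✓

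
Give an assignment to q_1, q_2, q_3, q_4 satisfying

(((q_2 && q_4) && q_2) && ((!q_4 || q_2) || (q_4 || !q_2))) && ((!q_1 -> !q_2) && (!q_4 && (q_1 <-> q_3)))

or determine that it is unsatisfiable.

Unsatisfiable — no assignment works.

Case q_4 = True: the conjunct !q_4 is False.
Case q_4 = False: the conjunct q_4 is False.
Both cases fail — unsatisfiable.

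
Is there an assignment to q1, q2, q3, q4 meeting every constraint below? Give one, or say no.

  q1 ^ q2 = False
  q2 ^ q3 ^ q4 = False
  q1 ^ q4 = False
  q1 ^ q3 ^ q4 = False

q1 = False, q2 = False, q3 = False, q4 = False

q1 ^ q2 = F ^ F = False ✓
q2 ^ q3 ^ q4 = F ^ F ^ F = False ✓
q1 ^ q4 = F ^ F = False ✓
q1 ^ q3 ^ q4 = F ^ F ^ F = False ✓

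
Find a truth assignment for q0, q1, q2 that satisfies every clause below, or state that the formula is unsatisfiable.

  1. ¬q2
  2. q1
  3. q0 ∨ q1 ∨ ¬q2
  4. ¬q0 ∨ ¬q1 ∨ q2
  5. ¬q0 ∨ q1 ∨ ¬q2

Unit clause (¬q2) forces q2 = False.
Unit clause (q1) forces q1 = True.
In (¬q0 ∨ ¬q1 ∨ q2) only ¬q0 is left, so q0 = False.
All clauses satisfied.

q0 = False; q1 = True; q2 = False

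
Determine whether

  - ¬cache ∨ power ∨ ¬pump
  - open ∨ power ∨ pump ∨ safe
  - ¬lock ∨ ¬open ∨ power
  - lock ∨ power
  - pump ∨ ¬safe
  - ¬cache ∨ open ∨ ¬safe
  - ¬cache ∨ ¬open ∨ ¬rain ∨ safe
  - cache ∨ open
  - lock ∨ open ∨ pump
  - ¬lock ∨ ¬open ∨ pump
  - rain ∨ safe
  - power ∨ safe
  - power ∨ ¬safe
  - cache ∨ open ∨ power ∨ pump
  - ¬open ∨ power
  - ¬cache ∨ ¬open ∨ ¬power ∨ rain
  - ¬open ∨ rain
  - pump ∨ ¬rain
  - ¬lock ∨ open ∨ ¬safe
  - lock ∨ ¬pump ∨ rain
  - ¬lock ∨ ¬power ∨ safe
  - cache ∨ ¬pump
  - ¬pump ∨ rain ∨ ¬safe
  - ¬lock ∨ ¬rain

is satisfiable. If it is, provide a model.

lock: False, open: True, safe: True, rain: True, pump: True, cache: True, power: True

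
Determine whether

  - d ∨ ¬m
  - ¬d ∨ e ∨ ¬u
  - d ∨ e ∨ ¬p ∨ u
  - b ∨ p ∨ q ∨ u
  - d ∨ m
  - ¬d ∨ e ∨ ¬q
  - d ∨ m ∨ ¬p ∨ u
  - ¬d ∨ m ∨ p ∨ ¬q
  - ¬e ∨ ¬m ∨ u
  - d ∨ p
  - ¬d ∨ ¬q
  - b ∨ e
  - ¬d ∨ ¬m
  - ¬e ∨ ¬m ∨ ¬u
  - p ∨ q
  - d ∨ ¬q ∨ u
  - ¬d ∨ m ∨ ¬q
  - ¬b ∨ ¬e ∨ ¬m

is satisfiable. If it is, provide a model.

b = True, p = True, q = False, e = True, m = False, d = True, u = True

Set b = True.
Try p = False:
  (d ∨ p) forces d = True.
  (¬d ∨ ¬q) forces q = False.
  clause (p ∨ q) is falsified — backtrack.
So p = True.
Set q = False.
Set e = True.
  then (¬b ∨ ¬e ∨ ¬m) forces m = False.
  then (d ∨ m) forces d = True.
Set u = True.
All clauses satisfied.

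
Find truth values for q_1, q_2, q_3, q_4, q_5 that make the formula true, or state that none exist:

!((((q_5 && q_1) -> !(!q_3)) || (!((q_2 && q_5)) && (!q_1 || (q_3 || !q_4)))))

q_1 = True, q_2 = True, q_3 = False, q_4 = True, q_5 = True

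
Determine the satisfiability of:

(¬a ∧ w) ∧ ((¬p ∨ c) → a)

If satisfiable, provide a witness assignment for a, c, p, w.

a = False; c = False; p = True; w = True

  ¬a ∧ w = True
    ¬a = True
  (¬p ∨ c) → a = True
    ¬p ∨ c = False
      ¬p = False
Both conjuncts True, so the formula holds.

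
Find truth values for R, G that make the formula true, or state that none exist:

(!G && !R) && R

Case R = True: the conjunct !R is False.
Case R = False: the conjunct R is False.
Both cases fail — unsatisfiable.

UNSATISFIABLE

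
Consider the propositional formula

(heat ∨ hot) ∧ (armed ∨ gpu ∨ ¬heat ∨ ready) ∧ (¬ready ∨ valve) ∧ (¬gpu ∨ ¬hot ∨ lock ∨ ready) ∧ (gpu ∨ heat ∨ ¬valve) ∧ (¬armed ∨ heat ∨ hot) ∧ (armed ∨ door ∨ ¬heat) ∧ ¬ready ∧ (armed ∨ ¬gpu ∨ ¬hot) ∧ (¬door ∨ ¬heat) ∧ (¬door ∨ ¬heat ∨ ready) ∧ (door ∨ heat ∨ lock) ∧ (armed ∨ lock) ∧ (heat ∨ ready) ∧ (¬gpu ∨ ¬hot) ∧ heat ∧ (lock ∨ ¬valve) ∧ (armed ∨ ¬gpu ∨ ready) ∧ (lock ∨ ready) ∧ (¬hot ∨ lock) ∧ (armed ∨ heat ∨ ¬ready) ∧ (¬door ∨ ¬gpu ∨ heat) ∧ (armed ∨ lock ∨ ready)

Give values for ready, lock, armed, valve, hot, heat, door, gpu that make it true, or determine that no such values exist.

Unit clause (¬ready) forces ready = False.
In (heat ∨ ready) only heat is left, so heat = True.
In (lock ∨ ready) only lock is left, so lock = True.
In (¬door ∨ ¬heat) only ¬door is left, so door = False.
In (armed ∨ door ∨ ¬heat) only armed is left, so armed = True.
Set valve = True.
Set hot = True.
  then (¬gpu ∨ ¬hot) forces gpu = False.
All clauses satisfied.

ready = False, lock = True, armed = True, valve = True, hot = True, heat = True, door = False, gpu = False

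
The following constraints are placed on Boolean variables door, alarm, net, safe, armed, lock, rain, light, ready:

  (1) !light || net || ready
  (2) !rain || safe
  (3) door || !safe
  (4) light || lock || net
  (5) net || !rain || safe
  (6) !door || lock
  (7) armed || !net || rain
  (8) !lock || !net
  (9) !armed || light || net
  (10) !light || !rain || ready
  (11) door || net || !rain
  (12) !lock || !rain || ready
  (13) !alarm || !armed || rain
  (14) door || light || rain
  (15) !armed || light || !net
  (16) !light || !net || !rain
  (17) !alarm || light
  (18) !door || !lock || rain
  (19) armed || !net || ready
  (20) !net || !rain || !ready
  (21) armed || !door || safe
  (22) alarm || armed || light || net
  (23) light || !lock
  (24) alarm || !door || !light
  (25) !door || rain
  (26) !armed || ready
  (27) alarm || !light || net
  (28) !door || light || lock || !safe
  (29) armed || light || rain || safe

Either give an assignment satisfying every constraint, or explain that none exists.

door = True, alarm = True, net = False, safe = True, armed = False, lock = True, rain = True, light = True, ready = True

Set door = True.
  then (!door || lock) forces lock = True.
  then (!lock || !net) forces net = False.
  then (!door || !lock || rain) forces rain = True.
  then (light || !lock) forces light = True.
  then (alarm || !door || !light) forces alarm = True.
  then (!light || net || ready) forces ready = True.
  then (!rain || safe) forces safe = True.
Set armed = False.
All clauses satisfied.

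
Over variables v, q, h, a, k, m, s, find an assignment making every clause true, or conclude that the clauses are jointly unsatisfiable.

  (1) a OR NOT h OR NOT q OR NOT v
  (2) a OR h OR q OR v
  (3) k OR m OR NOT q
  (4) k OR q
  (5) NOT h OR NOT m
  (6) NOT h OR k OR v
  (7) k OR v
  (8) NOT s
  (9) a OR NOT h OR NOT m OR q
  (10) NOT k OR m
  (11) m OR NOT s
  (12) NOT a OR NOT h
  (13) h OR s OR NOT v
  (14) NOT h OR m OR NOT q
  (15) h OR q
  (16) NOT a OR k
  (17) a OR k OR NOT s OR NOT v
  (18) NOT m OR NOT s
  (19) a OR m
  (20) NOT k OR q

v = False; q = True; h = False; a = True; k = True; m = True; s = False

Unit clause (NOT s) forces s = False.
Try v = True:
  (h OR s OR NOT v) forces h = True.
  (NOT h OR NOT m) forces m = False.
  (NOT k OR m) forces k = False.
  (k OR m OR NOT q) forces q = False.
  clause (k OR q) is falsified — backtrack.
So v = False.
  then (k OR v) forces k = True.
  then (NOT k OR m) forces m = True.
  then (NOT k OR q) forces q = True.
  then (NOT h OR NOT m) forces h = False.
Set a = True.
All clauses satisfied.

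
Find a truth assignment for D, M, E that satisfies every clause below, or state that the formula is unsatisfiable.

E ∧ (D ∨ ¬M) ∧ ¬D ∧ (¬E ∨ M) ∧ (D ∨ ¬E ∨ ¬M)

Case D = True:
  Clause (¬D) is falsified — contradiction.
Case D = False:
  (E) forces E = True.
  (D ∨ ¬M) forces M = False.
  Clause (¬E ∨ M) is falsified — contradiction.
Both cases fail, so the formula is unsatisfiable.

The formula is unsatisfiable.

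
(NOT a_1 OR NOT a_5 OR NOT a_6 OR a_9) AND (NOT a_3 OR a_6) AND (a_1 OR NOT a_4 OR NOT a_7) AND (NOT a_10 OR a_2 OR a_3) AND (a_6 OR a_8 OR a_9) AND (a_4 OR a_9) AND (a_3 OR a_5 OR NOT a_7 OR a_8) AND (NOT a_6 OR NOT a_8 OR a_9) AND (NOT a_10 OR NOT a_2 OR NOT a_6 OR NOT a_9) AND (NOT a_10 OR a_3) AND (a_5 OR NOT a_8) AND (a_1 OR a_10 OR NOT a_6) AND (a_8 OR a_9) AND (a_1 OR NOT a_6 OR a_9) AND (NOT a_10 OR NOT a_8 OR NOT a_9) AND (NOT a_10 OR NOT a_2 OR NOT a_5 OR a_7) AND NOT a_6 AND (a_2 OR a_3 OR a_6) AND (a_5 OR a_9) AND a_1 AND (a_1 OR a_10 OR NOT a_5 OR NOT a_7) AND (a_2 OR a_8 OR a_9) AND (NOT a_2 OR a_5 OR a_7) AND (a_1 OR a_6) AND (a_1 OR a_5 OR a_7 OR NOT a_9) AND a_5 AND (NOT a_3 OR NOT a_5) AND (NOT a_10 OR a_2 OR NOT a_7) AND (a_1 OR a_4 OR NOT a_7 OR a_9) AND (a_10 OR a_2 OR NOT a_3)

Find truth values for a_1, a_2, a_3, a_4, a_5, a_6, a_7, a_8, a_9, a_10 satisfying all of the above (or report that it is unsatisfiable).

Unit clause (NOT a_6) forces a_6 = False.
Unit clause (a_1) forces a_1 = True.
Unit clause (a_5) forces a_5 = True.
In (NOT a_3 OR NOT a_5) only NOT a_3 is left, so a_3 = False.
In (NOT a_10 OR a_3) only NOT a_10 is left, so a_10 = False.
In (a_2 OR a_3 OR a_6) only a_2 is left, so a_2 = True.
Set a_4 = False.
  then (a_4 OR a_9) forces a_9 = True.
Set a_7 = False.
Set a_8 = True.
All clauses satisfied.

a_1=T, a_2=T, a_3=F, a_4=F, a_5=T, a_6=F, a_7=F, a_8=T, a_9=T, a_10=F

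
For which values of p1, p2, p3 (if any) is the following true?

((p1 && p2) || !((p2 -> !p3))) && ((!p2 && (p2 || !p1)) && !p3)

UNSATISFIABLE

Case p2 = True: the conjunct !p2 is False.
Case p2 = False: the conjunct (p1 && p2) || !((p2 -> !p3)) becomes (p1 && False) || !True = False.
Both cases fail — unsatisfiable.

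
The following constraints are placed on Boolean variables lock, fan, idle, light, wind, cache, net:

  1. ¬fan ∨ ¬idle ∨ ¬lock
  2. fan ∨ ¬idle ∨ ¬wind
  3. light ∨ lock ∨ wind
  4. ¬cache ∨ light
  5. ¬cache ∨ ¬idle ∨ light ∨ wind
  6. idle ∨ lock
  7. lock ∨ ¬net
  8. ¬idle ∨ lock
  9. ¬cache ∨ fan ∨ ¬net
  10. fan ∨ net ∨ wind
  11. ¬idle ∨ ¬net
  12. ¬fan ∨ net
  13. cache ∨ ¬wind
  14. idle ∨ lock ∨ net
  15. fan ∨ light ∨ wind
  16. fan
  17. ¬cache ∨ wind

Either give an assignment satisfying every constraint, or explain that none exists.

Unit clause (fan) forces fan = True.
In (¬fan ∨ net) only net is left, so net = True.
In (lock ∨ ¬net) only lock is left, so lock = True.
In (¬idle ∨ ¬net) only ¬idle is left, so idle = False.
Set light = True.
Set wind = False.
  then (¬cache ∨ wind) forces cache = False.
All clauses satisfied.

lock=T; fan=T; idle=F; light=T; wind=F; cache=F; net=T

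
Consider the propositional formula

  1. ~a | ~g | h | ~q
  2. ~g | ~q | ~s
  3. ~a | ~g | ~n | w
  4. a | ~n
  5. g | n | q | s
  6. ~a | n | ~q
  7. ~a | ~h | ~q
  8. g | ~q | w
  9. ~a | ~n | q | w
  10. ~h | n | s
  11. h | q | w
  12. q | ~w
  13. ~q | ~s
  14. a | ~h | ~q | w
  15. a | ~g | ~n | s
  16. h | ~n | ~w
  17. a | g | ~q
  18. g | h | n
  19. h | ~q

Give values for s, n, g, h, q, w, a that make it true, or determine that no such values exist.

Set s = True.
  then (~q | ~s) forces q = False.
  then (q | ~w) forces w = False.
  then (h | q | w) forces h = True.
Try n = True:
  (a | ~n) forces a = True.
  clause (~a | ~n | q | w) is falsified — backtrack.
So n = False.
Set g = True.
Set a = False.
All clauses satisfied.

s = True; n = False; g = True; h = True; q = False; w = False; a = False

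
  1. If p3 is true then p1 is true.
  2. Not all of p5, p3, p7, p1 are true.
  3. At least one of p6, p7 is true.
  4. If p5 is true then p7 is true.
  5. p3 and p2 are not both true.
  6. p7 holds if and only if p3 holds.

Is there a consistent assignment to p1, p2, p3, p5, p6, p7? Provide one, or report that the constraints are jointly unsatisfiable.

p1 = True; p2 = True; p3 = False; p5 = False; p6 = True; p7 = False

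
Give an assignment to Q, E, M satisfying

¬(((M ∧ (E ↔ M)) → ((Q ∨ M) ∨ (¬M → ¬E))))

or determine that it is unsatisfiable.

Case M = True: the formula becomes ¬((E → True)) = False.
Case M = False: the formula becomes ¬((False → (Q ∨ ¬E))) = False.
Both cases fail — unsatisfiable.

The formula is unsatisfiable.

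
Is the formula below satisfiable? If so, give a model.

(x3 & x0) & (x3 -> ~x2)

x0 = True; x2 = False; x3 = True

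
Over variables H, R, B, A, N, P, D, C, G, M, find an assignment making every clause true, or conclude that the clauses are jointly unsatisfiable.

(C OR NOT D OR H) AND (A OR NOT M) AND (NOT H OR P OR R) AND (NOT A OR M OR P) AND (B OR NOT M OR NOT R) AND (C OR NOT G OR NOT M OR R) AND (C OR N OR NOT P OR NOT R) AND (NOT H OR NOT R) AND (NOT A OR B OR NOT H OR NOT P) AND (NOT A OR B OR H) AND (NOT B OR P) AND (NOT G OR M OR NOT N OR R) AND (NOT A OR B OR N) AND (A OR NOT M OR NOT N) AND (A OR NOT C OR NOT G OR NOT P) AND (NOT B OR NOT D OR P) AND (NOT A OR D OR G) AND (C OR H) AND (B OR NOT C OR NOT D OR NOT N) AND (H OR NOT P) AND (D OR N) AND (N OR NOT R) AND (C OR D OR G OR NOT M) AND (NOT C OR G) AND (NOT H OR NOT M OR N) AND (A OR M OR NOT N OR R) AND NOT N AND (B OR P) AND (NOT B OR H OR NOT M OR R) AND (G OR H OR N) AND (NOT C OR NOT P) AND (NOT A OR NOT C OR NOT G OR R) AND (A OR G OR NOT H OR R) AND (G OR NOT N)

H = True; R = False; B = False; A = False; N = False; P = True; D = True; C = False; G = True; M = False

Unit clause (NOT N) forces N = False.
In (D OR N) only D is left, so D = True.
In (N OR NOT R) only NOT R is left, so R = False.
Try H = False:
  (C OR NOT D OR H) forces C = True.
  (H OR NOT P) forces P = False.
  (NOT B OR P) forces B = False.
  clause (B OR P) is falsified — backtrack.
So H = True.
  then (NOT H OR P OR R) forces P = True.
  then (NOT H OR NOT M OR N) forces M = False.
  then (NOT C OR NOT P) forces C = False.
Set B = False.
  then (NOT A OR B OR NOT H OR NOT P) forces A = False.
  then (A OR G OR NOT H OR R) forces G = True.
All clauses satisfied.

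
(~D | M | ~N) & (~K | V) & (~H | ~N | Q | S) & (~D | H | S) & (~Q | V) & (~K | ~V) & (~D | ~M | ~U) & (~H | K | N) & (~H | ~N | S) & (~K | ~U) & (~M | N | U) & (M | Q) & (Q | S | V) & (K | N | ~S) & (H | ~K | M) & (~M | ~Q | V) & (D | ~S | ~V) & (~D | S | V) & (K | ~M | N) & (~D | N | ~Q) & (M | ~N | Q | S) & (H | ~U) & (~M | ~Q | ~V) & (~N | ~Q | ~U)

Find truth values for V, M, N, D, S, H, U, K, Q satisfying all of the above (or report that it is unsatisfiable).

V=T, M=T, N=T, D=T, S=T, H=T, U=F, K=F, Q=F

Set V = True.
  then (~K | ~V) forces K = False.
Set M = True.
  then (K | ~M | N) forces N = True.
  then (~M | ~Q | ~V) forces Q = False.
Set D = True.
  then (~D | ~M | ~U) forces U = False.
Try S = False:
  (~H | ~N | Q | S) forces H = False.
  clause (~D | H | S) is falsified — backtrack.
So S = True.
Set H = True.
All clauses satisfied.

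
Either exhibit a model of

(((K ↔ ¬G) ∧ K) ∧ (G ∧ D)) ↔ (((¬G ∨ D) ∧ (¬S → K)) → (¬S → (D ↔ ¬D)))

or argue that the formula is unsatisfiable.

G = True, S = False, D = True, K = True

  (((K ↔ ¬G) ∧ K) ∧ (G ∧ D)) ↔ (((¬G ∨ D) ∧ (¬S → K)) → (¬S → (D ↔ ¬D))) = True
    ((K ↔ ¬G) ∧ K) ∧ (G ∧ D) = False
      (K ↔ ¬G) ∧ K = False
        K ↔ ¬G = False
          ¬G = False
      G ∧ D = True
    ((¬G ∨ D) ∧ (¬S → K)) → (¬S → (D ↔ ¬D)) = False
      (¬G ∨ D) ∧ (¬S → K) = True
        ¬G ∨ D = True
          ¬G = False
        ¬S → K = True
          ¬S = True
      ¬S → (D ↔ ¬D) = False
        ¬S = True
        D ↔ ¬D = False
          ¬D = False
The formula evaluates to True.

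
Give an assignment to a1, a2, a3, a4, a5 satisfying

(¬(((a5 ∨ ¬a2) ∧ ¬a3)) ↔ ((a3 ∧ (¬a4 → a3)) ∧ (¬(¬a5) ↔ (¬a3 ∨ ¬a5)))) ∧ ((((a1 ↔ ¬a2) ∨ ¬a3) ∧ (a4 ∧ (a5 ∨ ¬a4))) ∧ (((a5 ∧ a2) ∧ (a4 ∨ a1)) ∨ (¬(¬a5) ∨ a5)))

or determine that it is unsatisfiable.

a1=T, a2=F, a3=F, a4=T, a5=T

  ¬(((a5 ∨ ¬a2) ∧ ¬a3)) ↔ ((a3 ∧ (¬a4 → a3)) ∧ (¬(¬a5) ↔ (¬a3 ∨ ¬a5))) = True
    ¬(((a5 ∨ ¬a2) ∧ ¬a3)) = False
      (a5 ∨ ¬a2) ∧ ¬a3 = True
        a5 ∨ ¬a2 = True
          ¬a2 = True
        ¬a3 = True
    (a3 ∧ (¬a4 → a3)) ∧ (¬(¬a5) ↔ (¬a3 ∨ ¬a5)) = False
      a3 ∧ (¬a4 → a3) = False
        ¬a4 → a3 = True
          ¬a4 = False
      ¬(¬a5) ↔ (¬a3 ∨ ¬a5) = True
        ¬(¬a5) = True
          ¬a5 = False
        ¬a3 ∨ ¬a5 = True
          ¬a3 = True
          ¬a5 = False
  (((a1 ↔ ¬a2) ∨ ¬a3) ∧ (a4 ∧ (a5 ∨ ¬a4))) ∧ (((a5 ∧ a2) ∧ (a4 ∨ a1)) ∨ (¬(¬a5) ∨ a5)) = True
    ((a1 ↔ ¬a2) ∨ ¬a3) ∧ (a4 ∧ (a5 ∨ ¬a4)) = True
      (a1 ↔ ¬a2) ∨ ¬a3 = True
        a1 ↔ ¬a2 = True
          ¬a2 = True
        ¬a3 = True
      a4 ∧ (a5 ∨ ¬a4) = True
        a5 ∨ ¬a4 = True
          ¬a4 = False
    ((a5 ∧ a2) ∧ (a4 ∨ a1)) ∨ (¬(¬a5) ∨ a5) = True
      (a5 ∧ a2) ∧ (a4 ∨ a1) = False
        a5 ∧ a2 = False
        a4 ∨ a1 = True
      ¬(¬a5) ∨ a5 = True
        ¬(¬a5) = True
          ¬a5 = False
Both conjuncts True, so the formula holds.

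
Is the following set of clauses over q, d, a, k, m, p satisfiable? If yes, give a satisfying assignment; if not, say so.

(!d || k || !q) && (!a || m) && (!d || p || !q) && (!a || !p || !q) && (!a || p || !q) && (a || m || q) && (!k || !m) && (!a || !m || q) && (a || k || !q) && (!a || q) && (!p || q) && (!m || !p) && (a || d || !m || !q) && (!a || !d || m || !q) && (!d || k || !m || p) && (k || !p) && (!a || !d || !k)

Set q = True.
Set d = True.
  then (!d || k || !q) forces k = True.
  then (!d || p || !q) forces p = True.
  then (!a || !p || !q) forces a = False.
  then (!k || !m) forces m = False.
All clauses satisfied.

q: True; d: True; a: False; k: True; m: False; p: True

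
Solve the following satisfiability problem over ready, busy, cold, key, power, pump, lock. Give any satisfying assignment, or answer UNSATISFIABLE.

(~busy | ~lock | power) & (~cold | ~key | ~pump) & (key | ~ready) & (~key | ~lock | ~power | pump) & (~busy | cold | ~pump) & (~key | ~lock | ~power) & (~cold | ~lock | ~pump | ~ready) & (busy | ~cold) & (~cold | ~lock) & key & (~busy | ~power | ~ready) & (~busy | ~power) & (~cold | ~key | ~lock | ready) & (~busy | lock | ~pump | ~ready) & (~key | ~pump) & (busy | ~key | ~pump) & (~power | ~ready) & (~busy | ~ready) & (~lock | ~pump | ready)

ready=F; busy=F; cold=F; key=T; power=F; pump=F; lock=T

Unit clause (key) forces key = True.
In (~key | ~pump) only ~pump is left, so pump = False.
Set ready = False.
Set busy = False.
  then (busy | ~cold) forces cold = False.
Set power = False.
Set lock = True.
All clauses satisfied.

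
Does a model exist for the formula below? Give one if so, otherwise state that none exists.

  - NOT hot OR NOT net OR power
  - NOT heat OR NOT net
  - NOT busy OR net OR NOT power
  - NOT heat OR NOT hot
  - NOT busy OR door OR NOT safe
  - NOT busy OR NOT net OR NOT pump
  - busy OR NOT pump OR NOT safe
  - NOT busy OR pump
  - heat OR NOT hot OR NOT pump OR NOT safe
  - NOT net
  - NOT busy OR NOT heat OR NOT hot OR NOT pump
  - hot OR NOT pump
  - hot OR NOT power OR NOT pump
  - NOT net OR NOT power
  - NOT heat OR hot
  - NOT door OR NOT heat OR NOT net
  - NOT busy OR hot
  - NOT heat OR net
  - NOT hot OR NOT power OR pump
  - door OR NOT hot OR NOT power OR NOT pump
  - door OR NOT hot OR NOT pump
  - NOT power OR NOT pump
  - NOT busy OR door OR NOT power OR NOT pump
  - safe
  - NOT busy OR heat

pump = False, power = False, safe = True, heat = False, hot = False, busy = False, door = True, net = False

Unit clause (NOT net) forces net = False.
In (NOT heat OR net) only NOT heat is left, so heat = False.
Unit clause (safe) forces safe = True.
In (NOT busy OR heat) only NOT busy is left, so busy = False.
In (busy OR NOT pump OR NOT safe) only NOT pump is left, so pump = False.
Set power = False.
Set hot = False.
Set door = True.
All clauses satisfied.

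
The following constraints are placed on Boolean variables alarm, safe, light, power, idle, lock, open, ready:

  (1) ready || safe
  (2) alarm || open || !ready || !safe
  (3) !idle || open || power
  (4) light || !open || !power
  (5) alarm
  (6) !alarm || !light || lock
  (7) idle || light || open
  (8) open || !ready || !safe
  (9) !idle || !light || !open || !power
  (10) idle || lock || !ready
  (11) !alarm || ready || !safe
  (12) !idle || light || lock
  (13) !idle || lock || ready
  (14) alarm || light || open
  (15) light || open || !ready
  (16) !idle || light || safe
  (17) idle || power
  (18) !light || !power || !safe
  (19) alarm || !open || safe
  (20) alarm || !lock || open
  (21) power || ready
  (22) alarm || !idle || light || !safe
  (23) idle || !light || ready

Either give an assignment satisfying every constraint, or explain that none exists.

Unit clause (alarm) forces alarm = True.
Set safe = False.
  then (ready || safe) forces ready = True.
Try light = False:
  (light || open || !ready) forces open = True.
  (light || !open || !power) forces power = False.
  (!idle || light || safe) forces idle = False.
  clause (idle || power) is falsified — backtrack.
So light = True.
  then (!alarm || !light || lock) forces lock = True.
Set power = False.
  then (idle || power) forces idle = True.
  then (!idle || open || power) forces open = True.
All clauses satisfied.

alarm=T, safe=F, light=T, power=F, idle=T, lock=T, open=T, ready=T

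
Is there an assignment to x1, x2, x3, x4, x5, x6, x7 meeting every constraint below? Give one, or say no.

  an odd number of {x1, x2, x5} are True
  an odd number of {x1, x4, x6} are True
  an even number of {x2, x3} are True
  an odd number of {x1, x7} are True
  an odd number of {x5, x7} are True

x1: False, x2: True, x3: True, x4: False, x5: False, x6: True, x7: True

{x1, x2, x5}: 1 true → odd ✓
{x1, x4, x6}: 1 true → odd ✓
{x2, x3}: 2 true → even ✓
{x1, x7}: 1 true → odd ✓
{x5, x7}: 1 true → odd ✓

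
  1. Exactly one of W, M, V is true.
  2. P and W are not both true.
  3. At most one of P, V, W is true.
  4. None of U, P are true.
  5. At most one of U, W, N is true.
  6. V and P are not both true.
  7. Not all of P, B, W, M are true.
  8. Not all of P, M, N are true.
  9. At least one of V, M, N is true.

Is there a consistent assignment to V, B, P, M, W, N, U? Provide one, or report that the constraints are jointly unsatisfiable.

V=F, B=T, P=F, M=T, W=F, N=F, U=F

  (1) {W, M, V}: 1 true — exactly one ✓
  (2) P=F, W=F — not both ✓
  (3) {P, V, W}: 0 true — at most one ✓
  (4) {U, P}: 0 true — none ✓
  (5) {U, W, N}: 0 true — at most one ✓
  (6) V=F, P=F — not both ✓
  (7) {P, B, W, M}: 2/4 true — not all ✓
  (8) {P, M, N}: 1/3 true — not all ✓
  (9) {V, M, N}: 1 true — at least one ✓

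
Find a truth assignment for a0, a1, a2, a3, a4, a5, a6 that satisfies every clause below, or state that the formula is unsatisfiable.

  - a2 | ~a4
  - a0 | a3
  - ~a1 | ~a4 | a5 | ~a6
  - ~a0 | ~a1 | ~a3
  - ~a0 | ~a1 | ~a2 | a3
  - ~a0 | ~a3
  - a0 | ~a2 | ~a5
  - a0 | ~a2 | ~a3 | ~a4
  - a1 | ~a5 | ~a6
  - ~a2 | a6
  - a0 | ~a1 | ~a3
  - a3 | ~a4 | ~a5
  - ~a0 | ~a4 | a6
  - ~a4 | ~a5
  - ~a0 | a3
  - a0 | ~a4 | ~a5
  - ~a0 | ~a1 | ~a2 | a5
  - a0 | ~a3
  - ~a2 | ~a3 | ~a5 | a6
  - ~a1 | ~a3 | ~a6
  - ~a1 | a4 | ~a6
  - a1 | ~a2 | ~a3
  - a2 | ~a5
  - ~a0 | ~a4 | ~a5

Case a0 = True:
  (~a0 | ~a3) forces a3 = False.
  Clause (~a0 | a3) is falsified — contradiction.
Case a0 = False:
  (a0 | a3) forces a3 = True.
  Clause (a0 | ~a3) is falsified — contradiction.
Both cases fail, so the formula is unsatisfiable.

The formula is unsatisfiable.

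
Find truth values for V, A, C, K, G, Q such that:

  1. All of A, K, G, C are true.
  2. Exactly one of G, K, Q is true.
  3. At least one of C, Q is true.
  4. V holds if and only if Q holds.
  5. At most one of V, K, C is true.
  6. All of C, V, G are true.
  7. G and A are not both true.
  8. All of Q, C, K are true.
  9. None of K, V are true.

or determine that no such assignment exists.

No satisfying assignment exists.

Case V = True:
  Constraint (9) is violated (V=T) — contradiction.
Case V = False:
  Constraint (6) is violated (V=F) — contradiction.
Both cases fail — unsatisfiable.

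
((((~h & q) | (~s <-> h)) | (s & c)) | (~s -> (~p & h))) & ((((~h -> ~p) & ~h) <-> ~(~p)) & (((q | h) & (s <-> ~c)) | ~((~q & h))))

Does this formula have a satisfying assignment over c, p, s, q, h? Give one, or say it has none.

c = False; p = False; s = True; q = True; h = True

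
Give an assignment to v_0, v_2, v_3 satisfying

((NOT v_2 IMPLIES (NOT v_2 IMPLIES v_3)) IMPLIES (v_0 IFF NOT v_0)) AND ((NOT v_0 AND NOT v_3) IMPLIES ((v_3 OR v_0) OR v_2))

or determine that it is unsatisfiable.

v_0 = True; v_2 = False; v_3 = False

  (NOT v_2 IMPLIES (NOT v_2 IMPLIES v_3)) IMPLIES (v_0 IFF NOT v_0) = True
    NOT v_2 IMPLIES (NOT v_2 IMPLIES v_3) = False
      NOT v_2 = True
      NOT v_2 IMPLIES v_3 = False
        NOT v_2 = True
    v_0 IFF NOT v_0 = False
      NOT v_0 = False
  (NOT v_0 AND NOT v_3) IMPLIES ((v_3 OR v_0) OR v_2) = True
    NOT v_0 AND NOT v_3 = False
      NOT v_0 = False
      NOT v_3 = True
    (v_3 OR v_0) OR v_2 = True
      v_3 OR v_0 = True
Both conjuncts True, so the formula holds.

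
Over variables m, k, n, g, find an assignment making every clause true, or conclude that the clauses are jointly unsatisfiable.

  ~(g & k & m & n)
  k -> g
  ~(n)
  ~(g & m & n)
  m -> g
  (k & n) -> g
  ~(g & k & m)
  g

m: False, k: True, n: False, g: True

Unit clause (g) forces g = True.
Unit clause (~n) forces n = False.
Set m = False.
Set k = True.
All clauses satisfied.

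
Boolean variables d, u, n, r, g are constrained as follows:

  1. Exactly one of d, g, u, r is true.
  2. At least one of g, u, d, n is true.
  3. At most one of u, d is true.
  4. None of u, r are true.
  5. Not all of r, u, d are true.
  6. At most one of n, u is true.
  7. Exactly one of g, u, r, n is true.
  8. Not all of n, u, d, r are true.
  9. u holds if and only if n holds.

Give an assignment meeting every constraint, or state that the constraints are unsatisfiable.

d = False, u = False, n = False, r = False, g = True

  (1) {d, g, u, r}: 1 true — exactly one ✓
  (2) {g, u, d, n}: 1 true — at least one ✓
  (3) {u, d}: 0 true — at most one ✓
  (4) {u, r}: 0 true — none ✓
  (5) {r, u, d}: 0/3 true — not all ✓
  (6) {n, u}: 0 true — at most one ✓
  (7) {g, u, r, n}: 1 true — exactly one ✓
  (8) {n, u, d, r}: 0/4 true — not all ✓
  (9) u=F, n=F — same ✓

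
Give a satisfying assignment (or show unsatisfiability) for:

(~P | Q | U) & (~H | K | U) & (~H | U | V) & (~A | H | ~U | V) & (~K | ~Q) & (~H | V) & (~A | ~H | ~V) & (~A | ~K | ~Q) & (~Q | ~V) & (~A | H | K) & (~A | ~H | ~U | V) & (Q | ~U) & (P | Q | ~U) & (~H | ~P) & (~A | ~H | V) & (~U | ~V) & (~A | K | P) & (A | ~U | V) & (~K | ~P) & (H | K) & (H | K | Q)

K: True; A: True; Q: False; U: False; P: False; H: False; V: False

Try K = False:
  (H | K) forces H = True.
  (~H | K | U) forces U = True.
  (~H | V) forces V = True.
  clause (~U | ~V) is falsified — backtrack.
So K = True.
  then (~K | ~Q) forces Q = False.
  then (Q | ~U) forces U = False.
  then (~K | ~P) forces P = False.
Set A = True.
Try H = True:
  (~H | U | V) forces V = True.
  clause (~A | ~H | ~V) is falsified — backtrack.
So H = False.
Set V = False.
All clauses satisfied.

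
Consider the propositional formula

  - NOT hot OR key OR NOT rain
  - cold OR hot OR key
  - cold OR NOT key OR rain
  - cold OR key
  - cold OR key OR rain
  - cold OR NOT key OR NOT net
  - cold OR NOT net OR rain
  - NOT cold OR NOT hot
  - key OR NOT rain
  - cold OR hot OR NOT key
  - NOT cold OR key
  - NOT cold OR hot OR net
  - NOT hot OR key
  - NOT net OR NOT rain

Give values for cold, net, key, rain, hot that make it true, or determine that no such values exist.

cold: False, net: False, key: True, rain: True, hot: True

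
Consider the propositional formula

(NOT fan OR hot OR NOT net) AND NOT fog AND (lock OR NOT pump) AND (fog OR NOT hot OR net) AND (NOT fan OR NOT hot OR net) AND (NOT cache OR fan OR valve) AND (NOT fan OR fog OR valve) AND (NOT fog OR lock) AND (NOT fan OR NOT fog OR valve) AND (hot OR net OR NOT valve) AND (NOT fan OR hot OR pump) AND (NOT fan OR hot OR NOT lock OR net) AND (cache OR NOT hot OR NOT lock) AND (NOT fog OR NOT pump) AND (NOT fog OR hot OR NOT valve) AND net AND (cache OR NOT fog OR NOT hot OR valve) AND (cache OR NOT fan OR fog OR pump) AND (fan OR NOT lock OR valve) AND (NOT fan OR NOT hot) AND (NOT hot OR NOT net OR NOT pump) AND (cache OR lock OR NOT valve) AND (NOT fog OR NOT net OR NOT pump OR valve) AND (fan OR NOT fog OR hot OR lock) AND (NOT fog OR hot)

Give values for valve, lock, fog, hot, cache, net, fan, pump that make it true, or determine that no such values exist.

valve = False, lock = False, fog = False, hot = True, cache = False, net = True, fan = False, pump = False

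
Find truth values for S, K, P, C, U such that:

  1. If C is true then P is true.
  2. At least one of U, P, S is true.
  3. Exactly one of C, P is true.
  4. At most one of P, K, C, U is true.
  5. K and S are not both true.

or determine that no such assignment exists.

S=F, K=F, P=T, C=F, U=F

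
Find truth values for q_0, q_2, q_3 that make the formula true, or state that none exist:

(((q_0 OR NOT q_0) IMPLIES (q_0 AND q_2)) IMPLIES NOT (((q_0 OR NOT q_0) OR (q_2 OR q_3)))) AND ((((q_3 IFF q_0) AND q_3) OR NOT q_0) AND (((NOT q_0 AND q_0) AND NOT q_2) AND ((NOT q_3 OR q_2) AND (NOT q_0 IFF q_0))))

The formula is unsatisfiable.

The conjunct NOT q_0 IFF q_0 is unsatisfiable on its own:
  q_0=F: evaluates to False.
  q_0=T: evaluates to False.
So the whole conjunction is unsatisfiable.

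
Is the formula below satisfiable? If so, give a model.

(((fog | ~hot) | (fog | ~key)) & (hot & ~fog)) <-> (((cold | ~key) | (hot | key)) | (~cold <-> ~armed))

cold = True, key = False, armed = True, fog = False, hot = True

  (((fog | ~hot) | (fog | ~key)) & (hot & ~fog)) <-> (((cold | ~key) | (hot | key)) | (~cold <-> ~armed)) = True
    ((fog | ~hot) | (fog | ~key)) & (hot & ~fog) = True
      (fog | ~hot) | (fog | ~key) = True
        fog | ~hot = False
          ~hot = False
        fog | ~key = True
          ~key = True
      hot & ~fog = True
        ~fog = True
    ((cold | ~key) | (hot | key)) | (~cold <-> ~armed) = True
      (cold | ~key) | (hot | key) = True
        cold | ~key = True
          ~key = True
        hot | key = True
      ~cold <-> ~armed = True
        ~cold = False
        ~armed = False
The formula evaluates to True.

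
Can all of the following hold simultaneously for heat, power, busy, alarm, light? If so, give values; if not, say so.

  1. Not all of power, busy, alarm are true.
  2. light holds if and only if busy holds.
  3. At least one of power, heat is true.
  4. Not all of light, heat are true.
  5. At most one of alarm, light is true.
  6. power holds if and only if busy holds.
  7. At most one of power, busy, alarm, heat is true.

heat = True, power = False, busy = False, alarm = False, light = False

  (1) {power, busy, alarm}: 0/3 true — not all ✓
  (2) light=F, busy=F — same ✓
  (3) {power, heat}: 1 true — at least one ✓
  (4) {light, heat}: 1/2 true — not all ✓
  (5) {alarm, light}: 0 true — at most one ✓
  (6) power=F, busy=F — same ✓
  (7) {power, busy, alarm, heat}: 1 true — at most one ✓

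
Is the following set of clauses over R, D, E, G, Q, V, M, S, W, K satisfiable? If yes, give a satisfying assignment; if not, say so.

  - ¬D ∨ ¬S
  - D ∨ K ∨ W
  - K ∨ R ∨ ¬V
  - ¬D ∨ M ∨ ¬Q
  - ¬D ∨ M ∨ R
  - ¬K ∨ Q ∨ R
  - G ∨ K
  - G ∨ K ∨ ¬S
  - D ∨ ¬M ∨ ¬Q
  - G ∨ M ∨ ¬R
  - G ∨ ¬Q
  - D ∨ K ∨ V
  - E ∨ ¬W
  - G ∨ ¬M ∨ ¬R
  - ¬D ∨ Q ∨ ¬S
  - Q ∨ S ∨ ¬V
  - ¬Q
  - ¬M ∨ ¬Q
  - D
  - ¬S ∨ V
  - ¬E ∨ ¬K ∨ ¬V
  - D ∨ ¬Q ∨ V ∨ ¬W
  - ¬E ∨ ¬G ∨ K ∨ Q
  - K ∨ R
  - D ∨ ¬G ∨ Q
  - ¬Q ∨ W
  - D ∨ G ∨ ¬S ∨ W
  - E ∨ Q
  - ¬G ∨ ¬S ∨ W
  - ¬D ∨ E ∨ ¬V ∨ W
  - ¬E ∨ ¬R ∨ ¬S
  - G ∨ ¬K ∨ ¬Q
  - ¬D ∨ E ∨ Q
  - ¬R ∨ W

Unit clause (¬Q) forces Q = False.
Unit clause (D) forces D = True.
In (E ∨ Q) only E is left, so E = True.
In (¬D ∨ ¬S) only ¬S is left, so S = False.
In (Q ∨ S ∨ ¬V) only ¬V is left, so V = False.
Try R = False:
  (¬D ∨ M ∨ R) forces M = True.
  (¬K ∨ Q ∨ R) forces K = False.
  clause (K ∨ R) is falsified — backtrack.
So R = True.
  then (¬R ∨ W) forces W = True.
Set G = True.
  then (¬E ∨ ¬G ∨ K ∨ Q) forces K = True.
Set M = True.
All clauses satisfied.

R = True, D = True, E = True, G = True, Q = False, V = False, M = True, S = False, W = True, K = True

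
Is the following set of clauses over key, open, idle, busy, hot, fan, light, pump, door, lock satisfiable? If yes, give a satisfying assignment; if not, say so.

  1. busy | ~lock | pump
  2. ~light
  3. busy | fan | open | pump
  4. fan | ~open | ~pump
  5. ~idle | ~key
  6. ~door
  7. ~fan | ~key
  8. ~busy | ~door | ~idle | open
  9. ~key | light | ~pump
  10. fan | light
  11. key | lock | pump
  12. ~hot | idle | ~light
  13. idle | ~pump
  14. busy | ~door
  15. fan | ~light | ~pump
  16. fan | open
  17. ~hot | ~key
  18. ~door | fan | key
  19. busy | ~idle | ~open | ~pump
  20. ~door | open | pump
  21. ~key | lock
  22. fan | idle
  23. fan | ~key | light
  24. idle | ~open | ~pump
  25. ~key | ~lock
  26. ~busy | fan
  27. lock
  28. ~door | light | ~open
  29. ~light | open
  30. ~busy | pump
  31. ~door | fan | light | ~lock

key = False; open = False; idle = True; busy = True; hot = False; fan = True; light = False; pump = True; door = False; lock = True

Unit clause (~light) forces light = False.
Unit clause (~door) forces door = False.
In (fan | light) only fan is left, so fan = True.
Unit clause (lock) forces lock = True.
In (~fan | ~key) only ~key is left, so key = False.
Set open = False.
Try idle = False:
  (idle | ~pump) forces pump = False.
  (busy | ~lock | pump) forces busy = True.
  clause (~busy | pump) is falsified — backtrack.
So idle = True.
Set busy = True.
  then (~busy | pump) forces pump = True.
Set hot = False.
All clauses satisfied.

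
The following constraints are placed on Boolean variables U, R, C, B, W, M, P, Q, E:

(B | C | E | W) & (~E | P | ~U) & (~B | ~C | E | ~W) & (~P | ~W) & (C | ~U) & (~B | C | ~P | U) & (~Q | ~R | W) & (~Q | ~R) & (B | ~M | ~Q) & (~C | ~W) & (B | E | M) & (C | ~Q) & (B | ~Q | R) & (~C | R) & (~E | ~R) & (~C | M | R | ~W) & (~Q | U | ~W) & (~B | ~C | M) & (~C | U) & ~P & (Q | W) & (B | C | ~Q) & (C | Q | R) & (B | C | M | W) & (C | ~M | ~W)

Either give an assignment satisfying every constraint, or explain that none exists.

U = False, R = True, C = False, B = True, W = True, M = False, P = False, Q = False, E = False

Unit clause (~P) forces P = False.
Set U = False.
  then (~C | U) forces C = False.
  then (C | ~Q) forces Q = False.
  then (Q | W) forces W = True.
  then (C | Q | R) forces R = True.
  then (C | ~M | ~W) forces M = False.
  then (~E | ~R) forces E = False.
  then (B | E | M) forces B = True.
All clauses satisfied.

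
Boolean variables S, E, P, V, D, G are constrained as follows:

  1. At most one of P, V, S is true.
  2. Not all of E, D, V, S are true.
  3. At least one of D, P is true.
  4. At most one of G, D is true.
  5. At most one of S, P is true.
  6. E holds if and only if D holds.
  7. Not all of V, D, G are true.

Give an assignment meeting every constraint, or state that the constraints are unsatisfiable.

S = False, E = True, P = False, V = True, D = True, G = False

  (1) {P, V, S}: 1 true — at most one ✓
  (2) {E, D, V, S}: 3/4 true — not all ✓
  (3) {D, P}: 1 true — at least one ✓
  (4) {G, D}: 1 true — at most one ✓
  (5) {S, P}: 0 true — at most one ✓
  (6) E=T, D=T — same ✓
  (7) {V, D, G}: 2/3 true — not all ✓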